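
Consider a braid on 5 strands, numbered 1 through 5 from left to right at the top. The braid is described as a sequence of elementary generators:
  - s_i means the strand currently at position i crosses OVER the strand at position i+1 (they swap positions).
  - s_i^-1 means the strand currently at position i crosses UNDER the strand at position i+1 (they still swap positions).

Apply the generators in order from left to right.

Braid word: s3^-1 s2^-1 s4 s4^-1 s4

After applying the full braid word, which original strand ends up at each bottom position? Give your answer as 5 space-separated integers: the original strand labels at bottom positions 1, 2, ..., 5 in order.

Answer: 1 4 2 5 3

Derivation:
Gen 1 (s3^-1): strand 3 crosses under strand 4. Perm now: [1 2 4 3 5]
Gen 2 (s2^-1): strand 2 crosses under strand 4. Perm now: [1 4 2 3 5]
Gen 3 (s4): strand 3 crosses over strand 5. Perm now: [1 4 2 5 3]
Gen 4 (s4^-1): strand 5 crosses under strand 3. Perm now: [1 4 2 3 5]
Gen 5 (s4): strand 3 crosses over strand 5. Perm now: [1 4 2 5 3]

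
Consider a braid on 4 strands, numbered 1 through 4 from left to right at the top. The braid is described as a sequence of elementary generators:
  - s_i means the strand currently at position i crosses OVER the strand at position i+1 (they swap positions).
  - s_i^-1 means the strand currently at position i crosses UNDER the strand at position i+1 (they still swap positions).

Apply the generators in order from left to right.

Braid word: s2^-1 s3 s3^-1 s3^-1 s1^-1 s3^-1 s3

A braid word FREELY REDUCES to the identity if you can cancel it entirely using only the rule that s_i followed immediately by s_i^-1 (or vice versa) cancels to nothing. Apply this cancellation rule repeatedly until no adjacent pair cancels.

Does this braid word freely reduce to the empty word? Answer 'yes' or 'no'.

Gen 1 (s2^-1): push. Stack: [s2^-1]
Gen 2 (s3): push. Stack: [s2^-1 s3]
Gen 3 (s3^-1): cancels prior s3. Stack: [s2^-1]
Gen 4 (s3^-1): push. Stack: [s2^-1 s3^-1]
Gen 5 (s1^-1): push. Stack: [s2^-1 s3^-1 s1^-1]
Gen 6 (s3^-1): push. Stack: [s2^-1 s3^-1 s1^-1 s3^-1]
Gen 7 (s3): cancels prior s3^-1. Stack: [s2^-1 s3^-1 s1^-1]
Reduced word: s2^-1 s3^-1 s1^-1

Answer: no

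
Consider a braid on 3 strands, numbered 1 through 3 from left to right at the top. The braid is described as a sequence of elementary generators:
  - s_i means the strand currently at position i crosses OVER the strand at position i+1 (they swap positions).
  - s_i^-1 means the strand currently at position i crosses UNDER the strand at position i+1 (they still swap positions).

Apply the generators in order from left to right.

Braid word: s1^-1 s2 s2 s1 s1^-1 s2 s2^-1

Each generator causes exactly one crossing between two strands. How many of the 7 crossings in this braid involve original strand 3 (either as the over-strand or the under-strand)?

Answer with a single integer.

Answer: 4

Derivation:
Gen 1: crossing 1x2. Involves strand 3? no. Count so far: 0
Gen 2: crossing 1x3. Involves strand 3? yes. Count so far: 1
Gen 3: crossing 3x1. Involves strand 3? yes. Count so far: 2
Gen 4: crossing 2x1. Involves strand 3? no. Count so far: 2
Gen 5: crossing 1x2. Involves strand 3? no. Count so far: 2
Gen 6: crossing 1x3. Involves strand 3? yes. Count so far: 3
Gen 7: crossing 3x1. Involves strand 3? yes. Count so far: 4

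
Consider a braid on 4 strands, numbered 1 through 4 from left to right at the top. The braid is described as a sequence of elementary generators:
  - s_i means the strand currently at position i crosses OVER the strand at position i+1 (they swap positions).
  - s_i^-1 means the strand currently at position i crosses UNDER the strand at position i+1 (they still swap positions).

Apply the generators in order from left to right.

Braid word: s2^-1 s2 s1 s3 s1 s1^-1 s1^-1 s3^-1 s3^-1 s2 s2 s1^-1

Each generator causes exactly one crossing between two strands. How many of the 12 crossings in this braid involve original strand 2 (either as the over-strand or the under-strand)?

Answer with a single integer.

Answer: 9

Derivation:
Gen 1: crossing 2x3. Involves strand 2? yes. Count so far: 1
Gen 2: crossing 3x2. Involves strand 2? yes. Count so far: 2
Gen 3: crossing 1x2. Involves strand 2? yes. Count so far: 3
Gen 4: crossing 3x4. Involves strand 2? no. Count so far: 3
Gen 5: crossing 2x1. Involves strand 2? yes. Count so far: 4
Gen 6: crossing 1x2. Involves strand 2? yes. Count so far: 5
Gen 7: crossing 2x1. Involves strand 2? yes. Count so far: 6
Gen 8: crossing 4x3. Involves strand 2? no. Count so far: 6
Gen 9: crossing 3x4. Involves strand 2? no. Count so far: 6
Gen 10: crossing 2x4. Involves strand 2? yes. Count so far: 7
Gen 11: crossing 4x2. Involves strand 2? yes. Count so far: 8
Gen 12: crossing 1x2. Involves strand 2? yes. Count so far: 9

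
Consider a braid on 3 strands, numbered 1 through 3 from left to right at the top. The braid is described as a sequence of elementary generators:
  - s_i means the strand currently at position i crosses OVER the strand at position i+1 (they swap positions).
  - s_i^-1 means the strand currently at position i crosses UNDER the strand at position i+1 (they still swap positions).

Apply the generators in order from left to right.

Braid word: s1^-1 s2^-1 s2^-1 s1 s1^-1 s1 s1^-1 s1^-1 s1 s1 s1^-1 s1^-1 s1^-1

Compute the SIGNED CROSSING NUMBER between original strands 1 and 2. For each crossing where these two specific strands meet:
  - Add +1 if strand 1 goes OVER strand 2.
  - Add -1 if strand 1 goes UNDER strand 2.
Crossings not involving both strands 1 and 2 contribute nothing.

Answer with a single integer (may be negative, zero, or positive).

Answer: -5

Derivation:
Gen 1: 1 under 2. Both 1&2? yes. Contrib: -1. Sum: -1
Gen 2: crossing 1x3. Both 1&2? no. Sum: -1
Gen 3: crossing 3x1. Both 1&2? no. Sum: -1
Gen 4: 2 over 1. Both 1&2? yes. Contrib: -1. Sum: -2
Gen 5: 1 under 2. Both 1&2? yes. Contrib: -1. Sum: -3
Gen 6: 2 over 1. Both 1&2? yes. Contrib: -1. Sum: -4
Gen 7: 1 under 2. Both 1&2? yes. Contrib: -1. Sum: -5
Gen 8: 2 under 1. Both 1&2? yes. Contrib: +1. Sum: -4
Gen 9: 1 over 2. Both 1&2? yes. Contrib: +1. Sum: -3
Gen 10: 2 over 1. Both 1&2? yes. Contrib: -1. Sum: -4
Gen 11: 1 under 2. Both 1&2? yes. Contrib: -1. Sum: -5
Gen 12: 2 under 1. Both 1&2? yes. Contrib: +1. Sum: -4
Gen 13: 1 under 2. Both 1&2? yes. Contrib: -1. Sum: -5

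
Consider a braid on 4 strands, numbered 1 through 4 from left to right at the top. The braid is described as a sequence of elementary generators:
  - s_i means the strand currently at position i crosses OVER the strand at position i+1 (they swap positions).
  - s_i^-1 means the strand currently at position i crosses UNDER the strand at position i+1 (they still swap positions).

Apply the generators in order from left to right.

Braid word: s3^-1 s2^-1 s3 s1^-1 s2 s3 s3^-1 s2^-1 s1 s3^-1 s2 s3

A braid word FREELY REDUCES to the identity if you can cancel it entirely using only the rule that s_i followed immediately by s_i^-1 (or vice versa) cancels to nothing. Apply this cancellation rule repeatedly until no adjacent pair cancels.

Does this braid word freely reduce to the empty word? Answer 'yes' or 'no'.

Gen 1 (s3^-1): push. Stack: [s3^-1]
Gen 2 (s2^-1): push. Stack: [s3^-1 s2^-1]
Gen 3 (s3): push. Stack: [s3^-1 s2^-1 s3]
Gen 4 (s1^-1): push. Stack: [s3^-1 s2^-1 s3 s1^-1]
Gen 5 (s2): push. Stack: [s3^-1 s2^-1 s3 s1^-1 s2]
Gen 6 (s3): push. Stack: [s3^-1 s2^-1 s3 s1^-1 s2 s3]
Gen 7 (s3^-1): cancels prior s3. Stack: [s3^-1 s2^-1 s3 s1^-1 s2]
Gen 8 (s2^-1): cancels prior s2. Stack: [s3^-1 s2^-1 s3 s1^-1]
Gen 9 (s1): cancels prior s1^-1. Stack: [s3^-1 s2^-1 s3]
Gen 10 (s3^-1): cancels prior s3. Stack: [s3^-1 s2^-1]
Gen 11 (s2): cancels prior s2^-1. Stack: [s3^-1]
Gen 12 (s3): cancels prior s3^-1. Stack: []
Reduced word: (empty)

Answer: yes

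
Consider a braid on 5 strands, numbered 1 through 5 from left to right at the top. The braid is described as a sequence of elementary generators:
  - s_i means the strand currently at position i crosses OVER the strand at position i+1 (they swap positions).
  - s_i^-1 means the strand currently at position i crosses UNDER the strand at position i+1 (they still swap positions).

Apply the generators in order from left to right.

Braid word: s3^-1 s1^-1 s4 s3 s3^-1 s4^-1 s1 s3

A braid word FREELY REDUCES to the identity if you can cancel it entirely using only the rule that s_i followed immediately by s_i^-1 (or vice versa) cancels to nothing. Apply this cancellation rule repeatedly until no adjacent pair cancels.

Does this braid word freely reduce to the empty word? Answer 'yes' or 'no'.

Gen 1 (s3^-1): push. Stack: [s3^-1]
Gen 2 (s1^-1): push. Stack: [s3^-1 s1^-1]
Gen 3 (s4): push. Stack: [s3^-1 s1^-1 s4]
Gen 4 (s3): push. Stack: [s3^-1 s1^-1 s4 s3]
Gen 5 (s3^-1): cancels prior s3. Stack: [s3^-1 s1^-1 s4]
Gen 6 (s4^-1): cancels prior s4. Stack: [s3^-1 s1^-1]
Gen 7 (s1): cancels prior s1^-1. Stack: [s3^-1]
Gen 8 (s3): cancels prior s3^-1. Stack: []
Reduced word: (empty)

Answer: yes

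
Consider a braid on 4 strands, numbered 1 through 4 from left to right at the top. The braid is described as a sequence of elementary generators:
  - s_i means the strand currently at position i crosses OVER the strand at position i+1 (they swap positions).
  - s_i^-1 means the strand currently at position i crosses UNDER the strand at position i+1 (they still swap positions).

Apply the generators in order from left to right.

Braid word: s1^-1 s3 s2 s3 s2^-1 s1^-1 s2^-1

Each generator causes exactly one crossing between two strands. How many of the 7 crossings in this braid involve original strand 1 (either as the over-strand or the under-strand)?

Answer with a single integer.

Answer: 3

Derivation:
Gen 1: crossing 1x2. Involves strand 1? yes. Count so far: 1
Gen 2: crossing 3x4. Involves strand 1? no. Count so far: 1
Gen 3: crossing 1x4. Involves strand 1? yes. Count so far: 2
Gen 4: crossing 1x3. Involves strand 1? yes. Count so far: 3
Gen 5: crossing 4x3. Involves strand 1? no. Count so far: 3
Gen 6: crossing 2x3. Involves strand 1? no. Count so far: 3
Gen 7: crossing 2x4. Involves strand 1? no. Count so far: 3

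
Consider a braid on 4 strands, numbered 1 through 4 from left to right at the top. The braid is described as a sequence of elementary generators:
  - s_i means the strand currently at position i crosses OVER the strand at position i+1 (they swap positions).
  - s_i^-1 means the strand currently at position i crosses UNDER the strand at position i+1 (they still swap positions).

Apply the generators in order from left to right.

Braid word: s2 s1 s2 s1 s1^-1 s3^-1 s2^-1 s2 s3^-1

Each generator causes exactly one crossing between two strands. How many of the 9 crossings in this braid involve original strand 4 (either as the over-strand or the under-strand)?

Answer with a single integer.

Answer: 4

Derivation:
Gen 1: crossing 2x3. Involves strand 4? no. Count so far: 0
Gen 2: crossing 1x3. Involves strand 4? no. Count so far: 0
Gen 3: crossing 1x2. Involves strand 4? no. Count so far: 0
Gen 4: crossing 3x2. Involves strand 4? no. Count so far: 0
Gen 5: crossing 2x3. Involves strand 4? no. Count so far: 0
Gen 6: crossing 1x4. Involves strand 4? yes. Count so far: 1
Gen 7: crossing 2x4. Involves strand 4? yes. Count so far: 2
Gen 8: crossing 4x2. Involves strand 4? yes. Count so far: 3
Gen 9: crossing 4x1. Involves strand 4? yes. Count so far: 4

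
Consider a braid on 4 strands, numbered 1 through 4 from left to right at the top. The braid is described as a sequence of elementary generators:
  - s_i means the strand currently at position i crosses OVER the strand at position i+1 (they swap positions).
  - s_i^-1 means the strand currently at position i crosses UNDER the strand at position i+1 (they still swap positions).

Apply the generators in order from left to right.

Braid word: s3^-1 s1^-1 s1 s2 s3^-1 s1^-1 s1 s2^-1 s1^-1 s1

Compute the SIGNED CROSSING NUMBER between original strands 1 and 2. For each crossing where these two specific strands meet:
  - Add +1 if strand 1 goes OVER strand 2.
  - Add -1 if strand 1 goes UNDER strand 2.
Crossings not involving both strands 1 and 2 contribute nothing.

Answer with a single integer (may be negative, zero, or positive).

Answer: -2

Derivation:
Gen 1: crossing 3x4. Both 1&2? no. Sum: 0
Gen 2: 1 under 2. Both 1&2? yes. Contrib: -1. Sum: -1
Gen 3: 2 over 1. Both 1&2? yes. Contrib: -1. Sum: -2
Gen 4: crossing 2x4. Both 1&2? no. Sum: -2
Gen 5: crossing 2x3. Both 1&2? no. Sum: -2
Gen 6: crossing 1x4. Both 1&2? no. Sum: -2
Gen 7: crossing 4x1. Both 1&2? no. Sum: -2
Gen 8: crossing 4x3. Both 1&2? no. Sum: -2
Gen 9: crossing 1x3. Both 1&2? no. Sum: -2
Gen 10: crossing 3x1. Both 1&2? no. Sum: -2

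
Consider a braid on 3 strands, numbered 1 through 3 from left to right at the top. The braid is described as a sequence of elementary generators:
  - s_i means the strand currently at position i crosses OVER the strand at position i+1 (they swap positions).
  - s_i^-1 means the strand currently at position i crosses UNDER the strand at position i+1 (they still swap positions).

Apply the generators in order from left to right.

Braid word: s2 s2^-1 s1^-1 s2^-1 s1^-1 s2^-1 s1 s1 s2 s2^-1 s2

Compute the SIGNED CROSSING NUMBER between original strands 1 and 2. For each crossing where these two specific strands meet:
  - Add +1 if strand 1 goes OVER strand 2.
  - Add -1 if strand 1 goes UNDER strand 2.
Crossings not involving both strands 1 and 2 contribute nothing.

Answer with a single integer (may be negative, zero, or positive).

Answer: 3

Derivation:
Gen 1: crossing 2x3. Both 1&2? no. Sum: 0
Gen 2: crossing 3x2. Both 1&2? no. Sum: 0
Gen 3: 1 under 2. Both 1&2? yes. Contrib: -1. Sum: -1
Gen 4: crossing 1x3. Both 1&2? no. Sum: -1
Gen 5: crossing 2x3. Both 1&2? no. Sum: -1
Gen 6: 2 under 1. Both 1&2? yes. Contrib: +1. Sum: 0
Gen 7: crossing 3x1. Both 1&2? no. Sum: 0
Gen 8: crossing 1x3. Both 1&2? no. Sum: 0
Gen 9: 1 over 2. Both 1&2? yes. Contrib: +1. Sum: 1
Gen 10: 2 under 1. Both 1&2? yes. Contrib: +1. Sum: 2
Gen 11: 1 over 2. Both 1&2? yes. Contrib: +1. Sum: 3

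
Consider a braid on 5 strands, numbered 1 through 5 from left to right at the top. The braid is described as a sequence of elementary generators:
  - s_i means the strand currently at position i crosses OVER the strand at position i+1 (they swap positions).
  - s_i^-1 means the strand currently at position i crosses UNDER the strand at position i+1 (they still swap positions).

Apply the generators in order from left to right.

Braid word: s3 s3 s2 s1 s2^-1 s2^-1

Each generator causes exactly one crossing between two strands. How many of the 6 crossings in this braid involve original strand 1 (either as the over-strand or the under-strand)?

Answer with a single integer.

Answer: 3

Derivation:
Gen 1: crossing 3x4. Involves strand 1? no. Count so far: 0
Gen 2: crossing 4x3. Involves strand 1? no. Count so far: 0
Gen 3: crossing 2x3. Involves strand 1? no. Count so far: 0
Gen 4: crossing 1x3. Involves strand 1? yes. Count so far: 1
Gen 5: crossing 1x2. Involves strand 1? yes. Count so far: 2
Gen 6: crossing 2x1. Involves strand 1? yes. Count so far: 3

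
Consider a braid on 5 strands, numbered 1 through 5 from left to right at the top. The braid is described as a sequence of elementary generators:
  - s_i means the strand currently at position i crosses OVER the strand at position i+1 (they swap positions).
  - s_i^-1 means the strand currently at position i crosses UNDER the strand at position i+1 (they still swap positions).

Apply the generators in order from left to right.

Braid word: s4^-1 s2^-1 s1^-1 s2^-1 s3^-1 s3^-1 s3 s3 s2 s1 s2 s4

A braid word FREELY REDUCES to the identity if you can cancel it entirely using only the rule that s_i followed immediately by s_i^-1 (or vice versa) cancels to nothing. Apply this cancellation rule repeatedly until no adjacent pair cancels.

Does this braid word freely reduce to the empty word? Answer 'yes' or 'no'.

Gen 1 (s4^-1): push. Stack: [s4^-1]
Gen 2 (s2^-1): push. Stack: [s4^-1 s2^-1]
Gen 3 (s1^-1): push. Stack: [s4^-1 s2^-1 s1^-1]
Gen 4 (s2^-1): push. Stack: [s4^-1 s2^-1 s1^-1 s2^-1]
Gen 5 (s3^-1): push. Stack: [s4^-1 s2^-1 s1^-1 s2^-1 s3^-1]
Gen 6 (s3^-1): push. Stack: [s4^-1 s2^-1 s1^-1 s2^-1 s3^-1 s3^-1]
Gen 7 (s3): cancels prior s3^-1. Stack: [s4^-1 s2^-1 s1^-1 s2^-1 s3^-1]
Gen 8 (s3): cancels prior s3^-1. Stack: [s4^-1 s2^-1 s1^-1 s2^-1]
Gen 9 (s2): cancels prior s2^-1. Stack: [s4^-1 s2^-1 s1^-1]
Gen 10 (s1): cancels prior s1^-1. Stack: [s4^-1 s2^-1]
Gen 11 (s2): cancels prior s2^-1. Stack: [s4^-1]
Gen 12 (s4): cancels prior s4^-1. Stack: []
Reduced word: (empty)

Answer: yes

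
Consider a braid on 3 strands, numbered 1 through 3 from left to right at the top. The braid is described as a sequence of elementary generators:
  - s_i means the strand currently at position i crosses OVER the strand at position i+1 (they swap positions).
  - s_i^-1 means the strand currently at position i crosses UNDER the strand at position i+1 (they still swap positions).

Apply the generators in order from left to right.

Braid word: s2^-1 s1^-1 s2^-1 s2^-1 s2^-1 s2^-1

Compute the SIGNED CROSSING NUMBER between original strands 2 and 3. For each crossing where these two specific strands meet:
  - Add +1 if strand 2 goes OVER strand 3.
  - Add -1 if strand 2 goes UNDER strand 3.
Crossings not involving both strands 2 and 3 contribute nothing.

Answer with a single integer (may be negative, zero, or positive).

Answer: -1

Derivation:
Gen 1: 2 under 3. Both 2&3? yes. Contrib: -1. Sum: -1
Gen 2: crossing 1x3. Both 2&3? no. Sum: -1
Gen 3: crossing 1x2. Both 2&3? no. Sum: -1
Gen 4: crossing 2x1. Both 2&3? no. Sum: -1
Gen 5: crossing 1x2. Both 2&3? no. Sum: -1
Gen 6: crossing 2x1. Both 2&3? no. Sum: -1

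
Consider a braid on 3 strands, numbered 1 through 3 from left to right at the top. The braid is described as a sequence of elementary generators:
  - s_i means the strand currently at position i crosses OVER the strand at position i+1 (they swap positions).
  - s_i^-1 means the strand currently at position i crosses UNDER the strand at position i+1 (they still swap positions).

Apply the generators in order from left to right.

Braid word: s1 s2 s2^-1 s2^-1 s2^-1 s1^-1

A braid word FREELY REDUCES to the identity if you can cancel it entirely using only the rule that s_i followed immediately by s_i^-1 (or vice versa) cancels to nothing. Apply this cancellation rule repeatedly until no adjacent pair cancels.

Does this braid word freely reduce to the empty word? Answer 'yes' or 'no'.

Gen 1 (s1): push. Stack: [s1]
Gen 2 (s2): push. Stack: [s1 s2]
Gen 3 (s2^-1): cancels prior s2. Stack: [s1]
Gen 4 (s2^-1): push. Stack: [s1 s2^-1]
Gen 5 (s2^-1): push. Stack: [s1 s2^-1 s2^-1]
Gen 6 (s1^-1): push. Stack: [s1 s2^-1 s2^-1 s1^-1]
Reduced word: s1 s2^-1 s2^-1 s1^-1

Answer: no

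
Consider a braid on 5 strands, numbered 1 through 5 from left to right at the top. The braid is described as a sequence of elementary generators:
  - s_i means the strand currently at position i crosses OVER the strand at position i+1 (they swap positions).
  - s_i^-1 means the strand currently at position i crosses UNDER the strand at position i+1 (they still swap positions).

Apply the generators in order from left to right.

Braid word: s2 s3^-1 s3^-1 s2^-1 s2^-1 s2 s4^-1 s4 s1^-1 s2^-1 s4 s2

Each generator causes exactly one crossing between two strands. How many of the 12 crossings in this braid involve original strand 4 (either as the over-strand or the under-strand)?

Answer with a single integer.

Gen 1: crossing 2x3. Involves strand 4? no. Count so far: 0
Gen 2: crossing 2x4. Involves strand 4? yes. Count so far: 1
Gen 3: crossing 4x2. Involves strand 4? yes. Count so far: 2
Gen 4: crossing 3x2. Involves strand 4? no. Count so far: 2
Gen 5: crossing 2x3. Involves strand 4? no. Count so far: 2
Gen 6: crossing 3x2. Involves strand 4? no. Count so far: 2
Gen 7: crossing 4x5. Involves strand 4? yes. Count so far: 3
Gen 8: crossing 5x4. Involves strand 4? yes. Count so far: 4
Gen 9: crossing 1x2. Involves strand 4? no. Count so far: 4
Gen 10: crossing 1x3. Involves strand 4? no. Count so far: 4
Gen 11: crossing 4x5. Involves strand 4? yes. Count so far: 5
Gen 12: crossing 3x1. Involves strand 4? no. Count so far: 5

Answer: 5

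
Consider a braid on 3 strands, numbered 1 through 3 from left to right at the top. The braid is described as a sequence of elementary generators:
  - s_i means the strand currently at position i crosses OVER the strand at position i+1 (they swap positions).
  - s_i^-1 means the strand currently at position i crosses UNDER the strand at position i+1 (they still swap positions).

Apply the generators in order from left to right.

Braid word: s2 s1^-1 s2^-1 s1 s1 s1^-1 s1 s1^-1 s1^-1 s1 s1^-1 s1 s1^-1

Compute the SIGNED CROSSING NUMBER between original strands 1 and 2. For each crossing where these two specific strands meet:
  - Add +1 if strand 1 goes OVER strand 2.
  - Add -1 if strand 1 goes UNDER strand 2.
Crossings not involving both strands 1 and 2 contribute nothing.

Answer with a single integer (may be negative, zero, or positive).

Gen 1: crossing 2x3. Both 1&2? no. Sum: 0
Gen 2: crossing 1x3. Both 1&2? no. Sum: 0
Gen 3: 1 under 2. Both 1&2? yes. Contrib: -1. Sum: -1
Gen 4: crossing 3x2. Both 1&2? no. Sum: -1
Gen 5: crossing 2x3. Both 1&2? no. Sum: -1
Gen 6: crossing 3x2. Both 1&2? no. Sum: -1
Gen 7: crossing 2x3. Both 1&2? no. Sum: -1
Gen 8: crossing 3x2. Both 1&2? no. Sum: -1
Gen 9: crossing 2x3. Both 1&2? no. Sum: -1
Gen 10: crossing 3x2. Both 1&2? no. Sum: -1
Gen 11: crossing 2x3. Both 1&2? no. Sum: -1
Gen 12: crossing 3x2. Both 1&2? no. Sum: -1
Gen 13: crossing 2x3. Both 1&2? no. Sum: -1

Answer: -1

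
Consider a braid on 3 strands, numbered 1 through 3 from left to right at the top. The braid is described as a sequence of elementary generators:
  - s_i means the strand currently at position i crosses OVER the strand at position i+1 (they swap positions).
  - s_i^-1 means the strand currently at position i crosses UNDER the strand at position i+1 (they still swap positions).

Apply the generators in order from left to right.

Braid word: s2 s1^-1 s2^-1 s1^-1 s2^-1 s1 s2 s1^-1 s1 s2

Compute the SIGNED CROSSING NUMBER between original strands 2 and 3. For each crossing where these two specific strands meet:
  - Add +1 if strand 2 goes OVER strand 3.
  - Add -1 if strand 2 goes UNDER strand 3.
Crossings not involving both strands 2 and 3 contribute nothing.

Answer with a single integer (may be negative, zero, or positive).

Answer: 2

Derivation:
Gen 1: 2 over 3. Both 2&3? yes. Contrib: +1. Sum: 1
Gen 2: crossing 1x3. Both 2&3? no. Sum: 1
Gen 3: crossing 1x2. Both 2&3? no. Sum: 1
Gen 4: 3 under 2. Both 2&3? yes. Contrib: +1. Sum: 2
Gen 5: crossing 3x1. Both 2&3? no. Sum: 2
Gen 6: crossing 2x1. Both 2&3? no. Sum: 2
Gen 7: 2 over 3. Both 2&3? yes. Contrib: +1. Sum: 3
Gen 8: crossing 1x3. Both 2&3? no. Sum: 3
Gen 9: crossing 3x1. Both 2&3? no. Sum: 3
Gen 10: 3 over 2. Both 2&3? yes. Contrib: -1. Sum: 2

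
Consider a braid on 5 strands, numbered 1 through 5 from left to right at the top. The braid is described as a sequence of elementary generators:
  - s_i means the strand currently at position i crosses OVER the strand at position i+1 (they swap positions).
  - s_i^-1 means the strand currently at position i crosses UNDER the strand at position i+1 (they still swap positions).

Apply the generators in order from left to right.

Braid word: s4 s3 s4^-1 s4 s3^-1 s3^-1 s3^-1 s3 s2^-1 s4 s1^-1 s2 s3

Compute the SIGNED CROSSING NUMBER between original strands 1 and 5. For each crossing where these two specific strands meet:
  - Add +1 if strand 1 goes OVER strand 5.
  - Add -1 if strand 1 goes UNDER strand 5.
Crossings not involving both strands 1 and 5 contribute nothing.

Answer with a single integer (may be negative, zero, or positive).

Gen 1: crossing 4x5. Both 1&5? no. Sum: 0
Gen 2: crossing 3x5. Both 1&5? no. Sum: 0
Gen 3: crossing 3x4. Both 1&5? no. Sum: 0
Gen 4: crossing 4x3. Both 1&5? no. Sum: 0
Gen 5: crossing 5x3. Both 1&5? no. Sum: 0
Gen 6: crossing 3x5. Both 1&5? no. Sum: 0
Gen 7: crossing 5x3. Both 1&5? no. Sum: 0
Gen 8: crossing 3x5. Both 1&5? no. Sum: 0
Gen 9: crossing 2x5. Both 1&5? no. Sum: 0
Gen 10: crossing 3x4. Both 1&5? no. Sum: 0
Gen 11: 1 under 5. Both 1&5? yes. Contrib: -1. Sum: -1
Gen 12: crossing 1x2. Both 1&5? no. Sum: -1
Gen 13: crossing 1x4. Both 1&5? no. Sum: -1

Answer: -1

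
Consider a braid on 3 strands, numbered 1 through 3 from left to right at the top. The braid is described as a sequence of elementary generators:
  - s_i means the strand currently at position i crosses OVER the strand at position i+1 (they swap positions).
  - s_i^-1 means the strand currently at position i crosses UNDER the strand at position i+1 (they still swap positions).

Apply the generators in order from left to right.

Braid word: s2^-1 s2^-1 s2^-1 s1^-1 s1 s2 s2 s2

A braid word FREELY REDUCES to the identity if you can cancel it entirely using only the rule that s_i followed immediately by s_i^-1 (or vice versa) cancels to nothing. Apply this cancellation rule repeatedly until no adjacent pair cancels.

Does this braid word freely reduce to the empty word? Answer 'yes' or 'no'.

Answer: yes

Derivation:
Gen 1 (s2^-1): push. Stack: [s2^-1]
Gen 2 (s2^-1): push. Stack: [s2^-1 s2^-1]
Gen 3 (s2^-1): push. Stack: [s2^-1 s2^-1 s2^-1]
Gen 4 (s1^-1): push. Stack: [s2^-1 s2^-1 s2^-1 s1^-1]
Gen 5 (s1): cancels prior s1^-1. Stack: [s2^-1 s2^-1 s2^-1]
Gen 6 (s2): cancels prior s2^-1. Stack: [s2^-1 s2^-1]
Gen 7 (s2): cancels prior s2^-1. Stack: [s2^-1]
Gen 8 (s2): cancels prior s2^-1. Stack: []
Reduced word: (empty)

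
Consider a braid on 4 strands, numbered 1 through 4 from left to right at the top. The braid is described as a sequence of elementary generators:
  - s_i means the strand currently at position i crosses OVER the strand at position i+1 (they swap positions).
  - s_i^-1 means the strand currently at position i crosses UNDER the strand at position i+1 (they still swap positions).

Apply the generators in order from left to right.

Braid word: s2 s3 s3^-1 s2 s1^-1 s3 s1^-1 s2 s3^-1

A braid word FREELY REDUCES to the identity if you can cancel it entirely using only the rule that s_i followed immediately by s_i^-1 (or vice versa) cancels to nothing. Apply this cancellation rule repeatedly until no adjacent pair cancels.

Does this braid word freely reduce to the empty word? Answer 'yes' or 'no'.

Answer: no

Derivation:
Gen 1 (s2): push. Stack: [s2]
Gen 2 (s3): push. Stack: [s2 s3]
Gen 3 (s3^-1): cancels prior s3. Stack: [s2]
Gen 4 (s2): push. Stack: [s2 s2]
Gen 5 (s1^-1): push. Stack: [s2 s2 s1^-1]
Gen 6 (s3): push. Stack: [s2 s2 s1^-1 s3]
Gen 7 (s1^-1): push. Stack: [s2 s2 s1^-1 s3 s1^-1]
Gen 8 (s2): push. Stack: [s2 s2 s1^-1 s3 s1^-1 s2]
Gen 9 (s3^-1): push. Stack: [s2 s2 s1^-1 s3 s1^-1 s2 s3^-1]
Reduced word: s2 s2 s1^-1 s3 s1^-1 s2 s3^-1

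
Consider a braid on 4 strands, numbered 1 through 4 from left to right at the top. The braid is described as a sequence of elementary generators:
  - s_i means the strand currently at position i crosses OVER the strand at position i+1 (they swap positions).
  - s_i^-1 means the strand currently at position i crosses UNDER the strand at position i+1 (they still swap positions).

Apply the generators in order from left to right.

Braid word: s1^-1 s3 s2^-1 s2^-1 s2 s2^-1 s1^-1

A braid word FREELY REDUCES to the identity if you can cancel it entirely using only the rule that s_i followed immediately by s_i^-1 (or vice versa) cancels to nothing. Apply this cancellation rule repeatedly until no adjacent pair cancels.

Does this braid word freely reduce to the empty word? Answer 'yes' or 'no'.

Answer: no

Derivation:
Gen 1 (s1^-1): push. Stack: [s1^-1]
Gen 2 (s3): push. Stack: [s1^-1 s3]
Gen 3 (s2^-1): push. Stack: [s1^-1 s3 s2^-1]
Gen 4 (s2^-1): push. Stack: [s1^-1 s3 s2^-1 s2^-1]
Gen 5 (s2): cancels prior s2^-1. Stack: [s1^-1 s3 s2^-1]
Gen 6 (s2^-1): push. Stack: [s1^-1 s3 s2^-1 s2^-1]
Gen 7 (s1^-1): push. Stack: [s1^-1 s3 s2^-1 s2^-1 s1^-1]
Reduced word: s1^-1 s3 s2^-1 s2^-1 s1^-1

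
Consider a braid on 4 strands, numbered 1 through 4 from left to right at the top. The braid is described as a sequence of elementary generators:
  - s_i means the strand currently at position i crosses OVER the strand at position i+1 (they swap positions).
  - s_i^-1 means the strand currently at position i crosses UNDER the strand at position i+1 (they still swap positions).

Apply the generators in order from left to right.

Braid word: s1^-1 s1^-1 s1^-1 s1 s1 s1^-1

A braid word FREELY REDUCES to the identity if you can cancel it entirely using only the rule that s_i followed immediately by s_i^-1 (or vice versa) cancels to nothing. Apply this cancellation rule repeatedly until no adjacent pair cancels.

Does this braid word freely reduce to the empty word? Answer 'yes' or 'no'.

Gen 1 (s1^-1): push. Stack: [s1^-1]
Gen 2 (s1^-1): push. Stack: [s1^-1 s1^-1]
Gen 3 (s1^-1): push. Stack: [s1^-1 s1^-1 s1^-1]
Gen 4 (s1): cancels prior s1^-1. Stack: [s1^-1 s1^-1]
Gen 5 (s1): cancels prior s1^-1. Stack: [s1^-1]
Gen 6 (s1^-1): push. Stack: [s1^-1 s1^-1]
Reduced word: s1^-1 s1^-1

Answer: no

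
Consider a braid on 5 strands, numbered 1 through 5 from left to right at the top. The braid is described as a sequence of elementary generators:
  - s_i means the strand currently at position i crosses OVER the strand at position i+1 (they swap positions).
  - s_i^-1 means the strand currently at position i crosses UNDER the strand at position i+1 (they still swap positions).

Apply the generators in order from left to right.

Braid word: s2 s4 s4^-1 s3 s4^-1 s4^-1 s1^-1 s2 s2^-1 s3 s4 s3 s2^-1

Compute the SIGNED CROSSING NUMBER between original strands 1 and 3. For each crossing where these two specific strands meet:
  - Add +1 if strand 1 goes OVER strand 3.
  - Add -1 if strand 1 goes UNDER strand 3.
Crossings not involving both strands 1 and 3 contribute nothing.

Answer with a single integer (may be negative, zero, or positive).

Gen 1: crossing 2x3. Both 1&3? no. Sum: 0
Gen 2: crossing 4x5. Both 1&3? no. Sum: 0
Gen 3: crossing 5x4. Both 1&3? no. Sum: 0
Gen 4: crossing 2x4. Both 1&3? no. Sum: 0
Gen 5: crossing 2x5. Both 1&3? no. Sum: 0
Gen 6: crossing 5x2. Both 1&3? no. Sum: 0
Gen 7: 1 under 3. Both 1&3? yes. Contrib: -1. Sum: -1
Gen 8: crossing 1x4. Both 1&3? no. Sum: -1
Gen 9: crossing 4x1. Both 1&3? no. Sum: -1
Gen 10: crossing 4x2. Both 1&3? no. Sum: -1
Gen 11: crossing 4x5. Both 1&3? no. Sum: -1
Gen 12: crossing 2x5. Both 1&3? no. Sum: -1
Gen 13: crossing 1x5. Both 1&3? no. Sum: -1

Answer: -1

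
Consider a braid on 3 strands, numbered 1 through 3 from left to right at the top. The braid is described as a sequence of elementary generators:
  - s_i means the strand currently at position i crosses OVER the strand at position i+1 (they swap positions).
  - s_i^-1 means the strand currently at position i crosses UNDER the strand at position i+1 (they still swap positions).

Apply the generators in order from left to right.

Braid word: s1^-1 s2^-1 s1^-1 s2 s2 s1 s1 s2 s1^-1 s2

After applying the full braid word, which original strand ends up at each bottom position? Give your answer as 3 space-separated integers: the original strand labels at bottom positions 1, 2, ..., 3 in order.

Gen 1 (s1^-1): strand 1 crosses under strand 2. Perm now: [2 1 3]
Gen 2 (s2^-1): strand 1 crosses under strand 3. Perm now: [2 3 1]
Gen 3 (s1^-1): strand 2 crosses under strand 3. Perm now: [3 2 1]
Gen 4 (s2): strand 2 crosses over strand 1. Perm now: [3 1 2]
Gen 5 (s2): strand 1 crosses over strand 2. Perm now: [3 2 1]
Gen 6 (s1): strand 3 crosses over strand 2. Perm now: [2 3 1]
Gen 7 (s1): strand 2 crosses over strand 3. Perm now: [3 2 1]
Gen 8 (s2): strand 2 crosses over strand 1. Perm now: [3 1 2]
Gen 9 (s1^-1): strand 3 crosses under strand 1. Perm now: [1 3 2]
Gen 10 (s2): strand 3 crosses over strand 2. Perm now: [1 2 3]

Answer: 1 2 3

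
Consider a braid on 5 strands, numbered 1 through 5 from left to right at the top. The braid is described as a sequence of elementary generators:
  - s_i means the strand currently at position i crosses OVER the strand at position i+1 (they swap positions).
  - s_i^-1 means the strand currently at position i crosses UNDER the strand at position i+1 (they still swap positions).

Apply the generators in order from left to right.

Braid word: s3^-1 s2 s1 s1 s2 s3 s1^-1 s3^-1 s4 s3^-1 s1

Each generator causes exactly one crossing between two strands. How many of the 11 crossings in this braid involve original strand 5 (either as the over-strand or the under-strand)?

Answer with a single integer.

Answer: 2

Derivation:
Gen 1: crossing 3x4. Involves strand 5? no. Count so far: 0
Gen 2: crossing 2x4. Involves strand 5? no. Count so far: 0
Gen 3: crossing 1x4. Involves strand 5? no. Count so far: 0
Gen 4: crossing 4x1. Involves strand 5? no. Count so far: 0
Gen 5: crossing 4x2. Involves strand 5? no. Count so far: 0
Gen 6: crossing 4x3. Involves strand 5? no. Count so far: 0
Gen 7: crossing 1x2. Involves strand 5? no. Count so far: 0
Gen 8: crossing 3x4. Involves strand 5? no. Count so far: 0
Gen 9: crossing 3x5. Involves strand 5? yes. Count so far: 1
Gen 10: crossing 4x5. Involves strand 5? yes. Count so far: 2
Gen 11: crossing 2x1. Involves strand 5? no. Count so far: 2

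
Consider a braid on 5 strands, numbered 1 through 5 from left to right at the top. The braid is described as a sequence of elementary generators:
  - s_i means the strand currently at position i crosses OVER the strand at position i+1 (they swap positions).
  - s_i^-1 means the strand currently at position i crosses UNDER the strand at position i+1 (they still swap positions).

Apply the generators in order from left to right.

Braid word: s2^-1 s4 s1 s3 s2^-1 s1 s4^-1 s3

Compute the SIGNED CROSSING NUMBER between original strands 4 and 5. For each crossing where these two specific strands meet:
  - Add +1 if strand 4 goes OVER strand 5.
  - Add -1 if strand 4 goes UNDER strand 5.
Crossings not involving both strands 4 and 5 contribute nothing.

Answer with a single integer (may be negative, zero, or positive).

Answer: 1

Derivation:
Gen 1: crossing 2x3. Both 4&5? no. Sum: 0
Gen 2: 4 over 5. Both 4&5? yes. Contrib: +1. Sum: 1
Gen 3: crossing 1x3. Both 4&5? no. Sum: 1
Gen 4: crossing 2x5. Both 4&5? no. Sum: 1
Gen 5: crossing 1x5. Both 4&5? no. Sum: 1
Gen 6: crossing 3x5. Both 4&5? no. Sum: 1
Gen 7: crossing 2x4. Both 4&5? no. Sum: 1
Gen 8: crossing 1x4. Both 4&5? no. Sum: 1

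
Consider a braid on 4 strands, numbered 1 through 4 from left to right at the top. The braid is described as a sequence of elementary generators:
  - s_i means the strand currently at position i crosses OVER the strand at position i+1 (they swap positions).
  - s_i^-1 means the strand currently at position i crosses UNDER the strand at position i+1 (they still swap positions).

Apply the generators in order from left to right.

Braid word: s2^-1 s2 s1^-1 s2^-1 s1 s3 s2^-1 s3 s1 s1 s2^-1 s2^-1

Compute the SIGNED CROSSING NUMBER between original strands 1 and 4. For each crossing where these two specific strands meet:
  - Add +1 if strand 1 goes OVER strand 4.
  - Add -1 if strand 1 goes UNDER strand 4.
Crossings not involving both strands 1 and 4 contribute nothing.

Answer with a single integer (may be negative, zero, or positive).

Gen 1: crossing 2x3. Both 1&4? no. Sum: 0
Gen 2: crossing 3x2. Both 1&4? no. Sum: 0
Gen 3: crossing 1x2. Both 1&4? no. Sum: 0
Gen 4: crossing 1x3. Both 1&4? no. Sum: 0
Gen 5: crossing 2x3. Both 1&4? no. Sum: 0
Gen 6: 1 over 4. Both 1&4? yes. Contrib: +1. Sum: 1
Gen 7: crossing 2x4. Both 1&4? no. Sum: 1
Gen 8: crossing 2x1. Both 1&4? no. Sum: 1
Gen 9: crossing 3x4. Both 1&4? no. Sum: 1
Gen 10: crossing 4x3. Both 1&4? no. Sum: 1
Gen 11: 4 under 1. Both 1&4? yes. Contrib: +1. Sum: 2
Gen 12: 1 under 4. Both 1&4? yes. Contrib: -1. Sum: 1

Answer: 1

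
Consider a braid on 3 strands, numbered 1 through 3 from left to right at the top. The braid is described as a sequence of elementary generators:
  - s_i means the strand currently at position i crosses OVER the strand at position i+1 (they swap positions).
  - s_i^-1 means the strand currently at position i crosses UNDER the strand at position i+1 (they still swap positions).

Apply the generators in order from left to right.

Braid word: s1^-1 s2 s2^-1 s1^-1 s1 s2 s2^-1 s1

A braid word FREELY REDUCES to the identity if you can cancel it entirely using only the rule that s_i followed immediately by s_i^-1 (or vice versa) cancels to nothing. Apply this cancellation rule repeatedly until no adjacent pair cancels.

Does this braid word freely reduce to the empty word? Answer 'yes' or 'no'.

Gen 1 (s1^-1): push. Stack: [s1^-1]
Gen 2 (s2): push. Stack: [s1^-1 s2]
Gen 3 (s2^-1): cancels prior s2. Stack: [s1^-1]
Gen 4 (s1^-1): push. Stack: [s1^-1 s1^-1]
Gen 5 (s1): cancels prior s1^-1. Stack: [s1^-1]
Gen 6 (s2): push. Stack: [s1^-1 s2]
Gen 7 (s2^-1): cancels prior s2. Stack: [s1^-1]
Gen 8 (s1): cancels prior s1^-1. Stack: []
Reduced word: (empty)

Answer: yes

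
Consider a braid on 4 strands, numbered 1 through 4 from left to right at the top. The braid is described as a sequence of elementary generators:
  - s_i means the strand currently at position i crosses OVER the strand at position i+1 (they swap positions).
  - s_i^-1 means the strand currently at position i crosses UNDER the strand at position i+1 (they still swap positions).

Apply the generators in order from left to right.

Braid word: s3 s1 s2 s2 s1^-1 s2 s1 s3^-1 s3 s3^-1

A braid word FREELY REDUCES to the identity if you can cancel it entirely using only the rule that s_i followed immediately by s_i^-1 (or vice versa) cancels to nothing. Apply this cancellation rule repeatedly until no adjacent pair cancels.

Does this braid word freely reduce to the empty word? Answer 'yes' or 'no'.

Answer: no

Derivation:
Gen 1 (s3): push. Stack: [s3]
Gen 2 (s1): push. Stack: [s3 s1]
Gen 3 (s2): push. Stack: [s3 s1 s2]
Gen 4 (s2): push. Stack: [s3 s1 s2 s2]
Gen 5 (s1^-1): push. Stack: [s3 s1 s2 s2 s1^-1]
Gen 6 (s2): push. Stack: [s3 s1 s2 s2 s1^-1 s2]
Gen 7 (s1): push. Stack: [s3 s1 s2 s2 s1^-1 s2 s1]
Gen 8 (s3^-1): push. Stack: [s3 s1 s2 s2 s1^-1 s2 s1 s3^-1]
Gen 9 (s3): cancels prior s3^-1. Stack: [s3 s1 s2 s2 s1^-1 s2 s1]
Gen 10 (s3^-1): push. Stack: [s3 s1 s2 s2 s1^-1 s2 s1 s3^-1]
Reduced word: s3 s1 s2 s2 s1^-1 s2 s1 s3^-1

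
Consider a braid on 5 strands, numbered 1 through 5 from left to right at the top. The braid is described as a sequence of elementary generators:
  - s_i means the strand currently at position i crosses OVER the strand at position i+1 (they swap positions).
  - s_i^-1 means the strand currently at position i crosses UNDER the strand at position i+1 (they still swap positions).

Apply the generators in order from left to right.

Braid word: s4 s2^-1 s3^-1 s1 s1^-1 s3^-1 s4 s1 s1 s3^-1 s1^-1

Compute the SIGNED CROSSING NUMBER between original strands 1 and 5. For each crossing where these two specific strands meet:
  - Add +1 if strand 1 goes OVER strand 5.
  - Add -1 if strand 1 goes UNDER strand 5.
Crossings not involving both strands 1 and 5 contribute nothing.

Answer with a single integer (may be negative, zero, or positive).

Gen 1: crossing 4x5. Both 1&5? no. Sum: 0
Gen 2: crossing 2x3. Both 1&5? no. Sum: 0
Gen 3: crossing 2x5. Both 1&5? no. Sum: 0
Gen 4: crossing 1x3. Both 1&5? no. Sum: 0
Gen 5: crossing 3x1. Both 1&5? no. Sum: 0
Gen 6: crossing 5x2. Both 1&5? no. Sum: 0
Gen 7: crossing 5x4. Both 1&5? no. Sum: 0
Gen 8: crossing 1x3. Both 1&5? no. Sum: 0
Gen 9: crossing 3x1. Both 1&5? no. Sum: 0
Gen 10: crossing 2x4. Both 1&5? no. Sum: 0
Gen 11: crossing 1x3. Both 1&5? no. Sum: 0

Answer: 0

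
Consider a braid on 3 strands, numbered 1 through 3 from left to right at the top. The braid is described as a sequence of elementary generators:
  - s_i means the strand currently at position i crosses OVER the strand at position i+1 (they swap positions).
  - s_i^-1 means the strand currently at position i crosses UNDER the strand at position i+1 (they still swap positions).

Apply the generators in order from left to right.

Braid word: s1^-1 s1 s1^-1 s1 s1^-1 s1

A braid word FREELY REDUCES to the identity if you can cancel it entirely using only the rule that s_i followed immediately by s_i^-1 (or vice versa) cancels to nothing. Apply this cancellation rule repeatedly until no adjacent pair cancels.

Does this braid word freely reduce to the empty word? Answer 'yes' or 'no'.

Gen 1 (s1^-1): push. Stack: [s1^-1]
Gen 2 (s1): cancels prior s1^-1. Stack: []
Gen 3 (s1^-1): push. Stack: [s1^-1]
Gen 4 (s1): cancels prior s1^-1. Stack: []
Gen 5 (s1^-1): push. Stack: [s1^-1]
Gen 6 (s1): cancels prior s1^-1. Stack: []
Reduced word: (empty)

Answer: yes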